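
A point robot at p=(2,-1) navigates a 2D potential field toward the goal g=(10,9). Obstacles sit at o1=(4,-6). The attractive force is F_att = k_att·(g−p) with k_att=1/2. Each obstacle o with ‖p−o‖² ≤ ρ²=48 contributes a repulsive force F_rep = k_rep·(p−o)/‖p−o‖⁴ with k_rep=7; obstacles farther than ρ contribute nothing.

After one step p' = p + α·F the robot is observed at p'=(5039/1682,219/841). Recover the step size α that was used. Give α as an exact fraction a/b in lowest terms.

α = 1/4

F_att = 1/2·(g−p) = 1/2·(8,10) = (4.0000,5.0000)
o1: d²=29 ≤ ρ²=48; F_rep = 7·(-2,5)/29² = (-0.0166,0.0416)
F = F_att + ΣF_rep = (3.9834,5.0416)
Δp = p'−p = (0.9958,1.2604); α = Δx/Fx = (1675/1682) / (3350/841) = 1/4
check: Δy/Fy = (1060/841) / (4240/841) = 1/4 ✓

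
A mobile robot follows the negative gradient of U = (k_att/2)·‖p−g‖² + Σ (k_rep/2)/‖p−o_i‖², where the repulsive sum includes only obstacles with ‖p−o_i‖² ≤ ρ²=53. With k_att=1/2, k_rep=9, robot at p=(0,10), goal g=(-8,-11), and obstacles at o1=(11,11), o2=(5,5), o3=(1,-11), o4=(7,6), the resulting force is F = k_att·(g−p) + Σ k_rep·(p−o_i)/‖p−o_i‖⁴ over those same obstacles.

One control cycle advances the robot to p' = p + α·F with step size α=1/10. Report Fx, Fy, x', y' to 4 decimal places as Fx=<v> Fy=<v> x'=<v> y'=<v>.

Fx=-4.0180 Fy=-10.4820 x'=-0.4018 y'=8.9518

F_att = 1/2·(g−p) = 1/2·(-8,-21) = (-4.0000,-10.5000)
o1: d²=122 > ρ²=53 → inactive
o2: d²=50 ≤ ρ²=53; F_rep = 9·(-5,5)/50² = (-0.0180,0.0180)
o3: d²=442 > ρ²=53 → inactive
o4: d²=65 > ρ²=53 → inactive
F = F_att + ΣF_rep = (-4.0180,-10.4820)
p' = p + 1/10·F = (-0.4018,8.9518)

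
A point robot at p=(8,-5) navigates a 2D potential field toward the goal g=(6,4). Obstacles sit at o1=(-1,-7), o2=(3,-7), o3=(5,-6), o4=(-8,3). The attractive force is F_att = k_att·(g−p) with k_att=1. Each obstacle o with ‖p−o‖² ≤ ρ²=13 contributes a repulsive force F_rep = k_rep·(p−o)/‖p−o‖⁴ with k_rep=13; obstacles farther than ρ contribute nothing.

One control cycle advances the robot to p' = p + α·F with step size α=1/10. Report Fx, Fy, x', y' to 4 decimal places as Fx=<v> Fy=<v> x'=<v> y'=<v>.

F_att = 1·(g−p) = 1·(-2,9) = (-2.0000,9.0000)
o1: d²=85 > ρ²=13 → inactive
o2: d²=29 > ρ²=13 → inactive
o3: d²=10 ≤ ρ²=13; F_rep = 13·(3,1)/10² = (0.3900,0.1300)
o4: d²=320 > ρ²=13 → inactive
F = F_att + ΣF_rep = (-1.6100,9.1300)
p' = p + 1/10·F = (7.8390,-4.0870)

Fx=-1.6100 Fy=9.1300 x'=7.8390 y'=-4.0870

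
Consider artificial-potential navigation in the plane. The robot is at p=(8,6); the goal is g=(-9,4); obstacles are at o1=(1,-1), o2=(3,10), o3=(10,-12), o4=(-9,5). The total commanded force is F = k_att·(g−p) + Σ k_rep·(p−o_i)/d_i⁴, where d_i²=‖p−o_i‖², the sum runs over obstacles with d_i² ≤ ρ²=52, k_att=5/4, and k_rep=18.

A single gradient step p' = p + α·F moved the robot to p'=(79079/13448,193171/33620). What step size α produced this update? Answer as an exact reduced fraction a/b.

F_att = 5/4·(g−p) = 5/4·(-17,-2) = (-21.2500,-2.5000)
o1: d²=98 > ρ²=52 → inactive
o2: d²=41 ≤ ρ²=52; F_rep = 18·(5,-4)/41² = (0.0535,-0.0428)
o3: d²=328 > ρ²=52 → inactive
o4: d²=290 > ρ²=52 → inactive
F = F_att + ΣF_rep = (-21.1965,-2.5428)
Δp = p'−p = (-2.1196,-0.2543); α = Δx/Fx = (-28505/13448) / (-142525/6724) = 1/10
check: Δy/Fy = (-8549/33620) / (-8549/3362) = 1/10 ✓

α = 1/10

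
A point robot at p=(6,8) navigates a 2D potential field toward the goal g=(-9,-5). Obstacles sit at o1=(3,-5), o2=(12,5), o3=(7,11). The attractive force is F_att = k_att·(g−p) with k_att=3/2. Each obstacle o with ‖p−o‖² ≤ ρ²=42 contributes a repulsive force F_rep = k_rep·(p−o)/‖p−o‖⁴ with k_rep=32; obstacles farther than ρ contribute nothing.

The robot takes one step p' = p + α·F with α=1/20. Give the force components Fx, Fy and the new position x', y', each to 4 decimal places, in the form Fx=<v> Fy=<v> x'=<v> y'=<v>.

F_att = 3/2·(g−p) = 3/2·(-15,-13) = (-22.5000,-19.5000)
o1: d²=178 > ρ²=42 → inactive
o2: d²=45 > ρ²=42 → inactive
o3: d²=10 ≤ ρ²=42; F_rep = 32·(-1,-3)/10² = (-0.3200,-0.9600)
F = F_att + ΣF_rep = (-22.8200,-20.4600)
p' = p + 1/20·F = (4.8590,6.9770)

Fx=-22.8200 Fy=-20.4600 x'=4.8590 y'=6.9770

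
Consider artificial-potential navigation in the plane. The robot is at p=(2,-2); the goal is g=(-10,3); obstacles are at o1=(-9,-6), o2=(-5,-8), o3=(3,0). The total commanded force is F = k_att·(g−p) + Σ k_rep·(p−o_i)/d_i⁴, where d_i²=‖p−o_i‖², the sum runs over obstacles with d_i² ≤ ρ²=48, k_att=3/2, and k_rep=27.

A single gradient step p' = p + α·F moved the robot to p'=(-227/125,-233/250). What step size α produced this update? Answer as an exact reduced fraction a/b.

α = 1/5

F_att = 3/2·(g−p) = 3/2·(-12,5) = (-18.0000,7.5000)
o1: d²=137 > ρ²=48 → inactive
o2: d²=85 > ρ²=48 → inactive
o3: d²=5 ≤ ρ²=48; F_rep = 27·(-1,-2)/5² = (-1.0800,-2.1600)
F = F_att + ΣF_rep = (-19.0800,5.3400)
Δp = p'−p = (-3.8160,1.0680); α = Δx/Fx = (-477/125) / (-477/25) = 1/5
check: Δy/Fy = (267/250) / (267/50) = 1/5 ✓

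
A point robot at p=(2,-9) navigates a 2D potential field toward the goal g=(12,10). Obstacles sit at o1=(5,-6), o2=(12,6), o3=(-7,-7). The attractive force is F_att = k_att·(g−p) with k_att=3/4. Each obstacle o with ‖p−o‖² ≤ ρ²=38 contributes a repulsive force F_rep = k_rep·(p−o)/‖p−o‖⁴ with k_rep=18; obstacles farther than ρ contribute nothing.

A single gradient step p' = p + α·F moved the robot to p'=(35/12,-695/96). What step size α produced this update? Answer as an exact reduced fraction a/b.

α = 1/8

F_att = 3/4·(g−p) = 3/4·(10,19) = (7.5000,14.2500)
o1: d²=18 ≤ ρ²=38; F_rep = 18·(-3,-3)/18² = (-0.1667,-0.1667)
o2: d²=325 > ρ²=38 → inactive
o3: d²=85 > ρ²=38 → inactive
F = F_att + ΣF_rep = (7.3333,14.0833)
Δp = p'−p = (0.9167,1.7604); α = Δx/Fx = (11/12) / (22/3) = 1/8
check: Δy/Fy = (169/96) / (169/12) = 1/8 ✓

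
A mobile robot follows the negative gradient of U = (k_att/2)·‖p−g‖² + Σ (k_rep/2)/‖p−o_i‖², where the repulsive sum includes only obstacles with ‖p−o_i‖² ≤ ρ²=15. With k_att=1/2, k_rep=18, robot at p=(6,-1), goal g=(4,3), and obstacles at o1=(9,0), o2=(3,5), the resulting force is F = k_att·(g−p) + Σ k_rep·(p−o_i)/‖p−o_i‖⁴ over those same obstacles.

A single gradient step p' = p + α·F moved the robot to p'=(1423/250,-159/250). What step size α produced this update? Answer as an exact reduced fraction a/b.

α = 1/5

F_att = 1/2·(g−p) = 1/2·(-2,4) = (-1.0000,2.0000)
o1: d²=10 ≤ ρ²=15; F_rep = 18·(-3,-1)/10² = (-0.5400,-0.1800)
o2: d²=45 > ρ²=15 → inactive
F = F_att + ΣF_rep = (-1.5400,1.8200)
Δp = p'−p = (-0.3080,0.3640); α = Δx/Fx = (-77/250) / (-77/50) = 1/5
check: Δy/Fy = (91/250) / (91/50) = 1/5 ✓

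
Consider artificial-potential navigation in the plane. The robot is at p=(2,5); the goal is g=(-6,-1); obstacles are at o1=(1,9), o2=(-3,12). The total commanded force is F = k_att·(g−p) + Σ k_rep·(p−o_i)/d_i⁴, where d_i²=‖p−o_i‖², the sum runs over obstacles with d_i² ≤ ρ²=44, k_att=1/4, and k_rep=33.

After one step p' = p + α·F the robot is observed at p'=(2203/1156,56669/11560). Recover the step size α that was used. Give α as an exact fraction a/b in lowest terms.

α = 1/20

F_att = 1/4·(g−p) = 1/4·(-8,-6) = (-2.0000,-1.5000)
o1: d²=17 ≤ ρ²=44; F_rep = 33·(1,-4)/17² = (0.1142,-0.4567)
o2: d²=74 > ρ²=44 → inactive
F = F_att + ΣF_rep = (-1.8858,-1.9567)
Δp = p'−p = (-0.0943,-0.0978); α = Δx/Fx = (-109/1156) / (-545/289) = 1/20
check: Δy/Fy = (-1131/11560) / (-1131/578) = 1/20 ✓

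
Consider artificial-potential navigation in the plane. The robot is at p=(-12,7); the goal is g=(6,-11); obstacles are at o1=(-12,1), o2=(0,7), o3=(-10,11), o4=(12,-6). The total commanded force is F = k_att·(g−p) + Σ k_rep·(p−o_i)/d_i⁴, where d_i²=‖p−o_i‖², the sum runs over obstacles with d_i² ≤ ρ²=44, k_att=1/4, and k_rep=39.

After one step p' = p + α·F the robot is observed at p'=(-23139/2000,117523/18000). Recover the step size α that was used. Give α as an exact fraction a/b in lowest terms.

α = 1/10

F_att = 1/4·(g−p) = 1/4·(18,-18) = (4.5000,-4.5000)
o1: d²=36 ≤ ρ²=44; F_rep = 39·(0,6)/36² = (0.0000,0.1806)
o2: d²=144 > ρ²=44 → inactive
o3: d²=20 ≤ ρ²=44; F_rep = 39·(-2,-4)/20² = (-0.1950,-0.3900)
o4: d²=745 > ρ²=44 → inactive
F = F_att + ΣF_rep = (4.3050,-4.7094)
Δp = p'−p = (0.4305,-0.4709); α = Δx/Fx = (861/2000) / (861/200) = 1/10
check: Δy/Fy = (-8477/18000) / (-8477/1800) = 1/10 ✓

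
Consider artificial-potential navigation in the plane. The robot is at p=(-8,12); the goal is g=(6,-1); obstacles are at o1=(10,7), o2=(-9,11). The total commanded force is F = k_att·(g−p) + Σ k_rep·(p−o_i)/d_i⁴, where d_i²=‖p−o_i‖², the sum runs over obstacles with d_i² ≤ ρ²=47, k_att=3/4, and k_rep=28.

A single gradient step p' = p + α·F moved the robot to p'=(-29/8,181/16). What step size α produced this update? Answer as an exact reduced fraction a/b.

α = 1/4

F_att = 3/4·(g−p) = 3/4·(14,-13) = (10.5000,-9.7500)
o1: d²=349 > ρ²=47 → inactive
o2: d²=2 ≤ ρ²=47; F_rep = 28·(1,1)/2² = (7.0000,7.0000)
F = F_att + ΣF_rep = (17.5000,-2.7500)
Δp = p'−p = (4.3750,-0.6875); α = Δx/Fx = (35/8) / (35/2) = 1/4
check: Δy/Fy = (-11/16) / (-11/4) = 1/4 ✓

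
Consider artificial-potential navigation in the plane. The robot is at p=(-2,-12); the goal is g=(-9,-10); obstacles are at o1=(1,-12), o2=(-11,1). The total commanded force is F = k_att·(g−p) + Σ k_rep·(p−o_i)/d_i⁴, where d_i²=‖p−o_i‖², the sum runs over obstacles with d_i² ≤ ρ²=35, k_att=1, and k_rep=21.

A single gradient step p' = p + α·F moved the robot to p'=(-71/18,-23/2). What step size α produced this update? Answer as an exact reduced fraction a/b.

F_att = 1·(g−p) = 1·(-7,2) = (-7.0000,2.0000)
o1: d²=9 ≤ ρ²=35; F_rep = 21·(-3,0)/9² = (-0.7778,0.0000)
o2: d²=250 > ρ²=35 → inactive
F = F_att + ΣF_rep = (-7.7778,2.0000)
Δp = p'−p = (-1.9444,0.5000); α = Δx/Fx = (-35/18) / (-70/9) = 1/4
check: Δy/Fy = (1/2) / (2) = 1/4 ✓

α = 1/4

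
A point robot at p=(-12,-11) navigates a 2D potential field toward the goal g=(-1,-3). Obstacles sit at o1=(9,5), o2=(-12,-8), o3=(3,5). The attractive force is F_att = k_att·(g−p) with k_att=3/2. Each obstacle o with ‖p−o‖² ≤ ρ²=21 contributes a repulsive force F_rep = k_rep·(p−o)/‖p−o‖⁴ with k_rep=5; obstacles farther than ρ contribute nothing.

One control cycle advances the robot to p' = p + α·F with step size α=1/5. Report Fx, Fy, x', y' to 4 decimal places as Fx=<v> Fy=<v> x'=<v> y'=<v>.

Fx=16.5000 Fy=11.8148 x'=-8.7000 y'=-8.6370

F_att = 3/2·(g−p) = 3/2·(11,8) = (16.5000,12.0000)
o1: d²=697 > ρ²=21 → inactive
o2: d²=9 ≤ ρ²=21; F_rep = 5·(0,-3)/9² = (0.0000,-0.1852)
o3: d²=481 > ρ²=21 → inactive
F = F_att + ΣF_rep = (16.5000,11.8148)
p' = p + 1/5·F = (-8.7000,-8.6370)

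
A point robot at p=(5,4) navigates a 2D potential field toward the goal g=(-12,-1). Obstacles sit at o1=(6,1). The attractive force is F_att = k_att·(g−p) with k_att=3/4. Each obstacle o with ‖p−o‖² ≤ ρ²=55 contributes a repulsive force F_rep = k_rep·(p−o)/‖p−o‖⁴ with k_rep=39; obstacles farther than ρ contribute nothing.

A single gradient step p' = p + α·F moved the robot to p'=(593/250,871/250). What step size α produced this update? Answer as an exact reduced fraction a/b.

F_att = 3/4·(g−p) = 3/4·(-17,-5) = (-12.7500,-3.7500)
o1: d²=10 ≤ ρ²=55; F_rep = 39·(-1,3)/10² = (-0.3900,1.1700)
F = F_att + ΣF_rep = (-13.1400,-2.5800)
Δp = p'−p = (-2.6280,-0.5160); α = Δx/Fx = (-657/250) / (-657/50) = 1/5
check: Δy/Fy = (-129/250) / (-129/50) = 1/5 ✓

α = 1/5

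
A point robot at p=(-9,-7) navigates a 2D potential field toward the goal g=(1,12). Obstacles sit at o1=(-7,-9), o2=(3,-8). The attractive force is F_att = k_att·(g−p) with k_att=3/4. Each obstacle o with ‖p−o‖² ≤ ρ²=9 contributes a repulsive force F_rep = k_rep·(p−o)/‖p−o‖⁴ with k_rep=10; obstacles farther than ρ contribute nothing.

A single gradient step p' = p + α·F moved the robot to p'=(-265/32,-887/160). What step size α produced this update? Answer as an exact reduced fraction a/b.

F_att = 3/4·(g−p) = 3/4·(10,19) = (7.5000,14.2500)
o1: d²=8 ≤ ρ²=9; F_rep = 10·(-2,2)/8² = (-0.3125,0.3125)
o2: d²=145 > ρ²=9 → inactive
F = F_att + ΣF_rep = (7.1875,14.5625)
Δp = p'−p = (0.7188,1.4563); α = Δx/Fx = (23/32) / (115/16) = 1/10
check: Δy/Fy = (233/160) / (233/16) = 1/10 ✓

α = 1/10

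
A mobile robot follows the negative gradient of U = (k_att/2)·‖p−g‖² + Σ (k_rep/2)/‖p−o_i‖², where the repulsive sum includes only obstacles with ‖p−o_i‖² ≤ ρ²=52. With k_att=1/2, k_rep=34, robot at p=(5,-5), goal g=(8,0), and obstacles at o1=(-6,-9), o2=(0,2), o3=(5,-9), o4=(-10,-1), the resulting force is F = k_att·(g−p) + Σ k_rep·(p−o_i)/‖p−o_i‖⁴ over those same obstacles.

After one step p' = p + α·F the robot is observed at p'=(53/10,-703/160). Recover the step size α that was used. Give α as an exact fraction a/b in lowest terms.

F_att = 1/2·(g−p) = 1/2·(3,5) = (1.5000,2.5000)
o1: d²=137 > ρ²=52 → inactive
o2: d²=74 > ρ²=52 → inactive
o3: d²=16 ≤ ρ²=52; F_rep = 34·(0,4)/16² = (0.0000,0.5312)
o4: d²=241 > ρ²=52 → inactive
F = F_att + ΣF_rep = (1.5000,3.0312)
Δp = p'−p = (0.3000,0.6062); α = Δx/Fx = (3/10) / (3/2) = 1/5
check: Δy/Fy = (97/160) / (97/32) = 1/5 ✓

α = 1/5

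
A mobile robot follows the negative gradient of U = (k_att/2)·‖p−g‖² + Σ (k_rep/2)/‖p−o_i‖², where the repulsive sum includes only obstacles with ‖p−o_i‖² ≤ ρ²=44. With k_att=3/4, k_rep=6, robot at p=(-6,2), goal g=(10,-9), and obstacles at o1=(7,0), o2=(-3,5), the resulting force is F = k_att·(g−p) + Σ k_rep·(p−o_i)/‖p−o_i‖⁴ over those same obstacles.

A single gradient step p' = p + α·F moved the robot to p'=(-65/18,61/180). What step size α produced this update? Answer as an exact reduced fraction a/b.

α = 1/5

F_att = 3/4·(g−p) = 3/4·(16,-11) = (12.0000,-8.2500)
o1: d²=173 > ρ²=44 → inactive
o2: d²=18 ≤ ρ²=44; F_rep = 6·(-3,-3)/18² = (-0.0556,-0.0556)
F = F_att + ΣF_rep = (11.9444,-8.3056)
Δp = p'−p = (2.3889,-1.6611); α = Δx/Fx = (43/18) / (215/18) = 1/5
check: Δy/Fy = (-299/180) / (-299/36) = 1/5 ✓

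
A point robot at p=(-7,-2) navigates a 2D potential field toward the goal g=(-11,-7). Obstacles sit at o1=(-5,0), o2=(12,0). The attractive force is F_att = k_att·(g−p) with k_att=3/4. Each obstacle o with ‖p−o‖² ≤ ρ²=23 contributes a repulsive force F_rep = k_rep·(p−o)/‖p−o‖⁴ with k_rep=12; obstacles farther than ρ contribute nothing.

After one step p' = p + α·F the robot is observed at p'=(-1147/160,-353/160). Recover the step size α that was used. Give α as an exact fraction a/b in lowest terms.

α = 1/20

F_att = 3/4·(g−p) = 3/4·(-4,-5) = (-3.0000,-3.7500)
o1: d²=8 ≤ ρ²=23; F_rep = 12·(-2,-2)/8² = (-0.3750,-0.3750)
o2: d²=365 > ρ²=23 → inactive
F = F_att + ΣF_rep = (-3.3750,-4.1250)
Δp = p'−p = (-0.1688,-0.2062); α = Δx/Fx = (-27/160) / (-27/8) = 1/20
check: Δy/Fy = (-33/160) / (-33/8) = 1/20 ✓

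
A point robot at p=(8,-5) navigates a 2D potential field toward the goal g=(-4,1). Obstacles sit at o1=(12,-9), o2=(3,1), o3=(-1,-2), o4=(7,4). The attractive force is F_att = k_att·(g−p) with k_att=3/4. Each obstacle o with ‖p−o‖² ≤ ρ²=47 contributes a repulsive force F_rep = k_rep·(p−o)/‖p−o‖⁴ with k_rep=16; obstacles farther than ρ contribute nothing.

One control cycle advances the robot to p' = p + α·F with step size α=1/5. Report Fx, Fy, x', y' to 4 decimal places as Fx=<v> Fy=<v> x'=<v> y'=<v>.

Fx=-9.0625 Fy=4.5625 x'=6.1875 y'=-4.0875

F_att = 3/4·(g−p) = 3/4·(-12,6) = (-9.0000,4.5000)
o1: d²=32 ≤ ρ²=47; F_rep = 16·(-4,4)/32² = (-0.0625,0.0625)
o2: d²=61 > ρ²=47 → inactive
o3: d²=90 > ρ²=47 → inactive
o4: d²=82 > ρ²=47 → inactive
F = F_att + ΣF_rep = (-9.0625,4.5625)
p' = p + 1/5·F = (6.1875,-4.0875)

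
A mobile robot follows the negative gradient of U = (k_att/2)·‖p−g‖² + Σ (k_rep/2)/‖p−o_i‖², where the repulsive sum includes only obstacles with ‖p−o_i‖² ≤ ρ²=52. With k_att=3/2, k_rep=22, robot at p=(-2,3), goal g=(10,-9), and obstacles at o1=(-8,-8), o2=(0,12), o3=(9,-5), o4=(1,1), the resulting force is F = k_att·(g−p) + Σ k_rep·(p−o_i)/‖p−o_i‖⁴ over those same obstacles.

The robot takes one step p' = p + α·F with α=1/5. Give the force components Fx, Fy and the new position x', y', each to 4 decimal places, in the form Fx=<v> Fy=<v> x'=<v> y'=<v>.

F_att = 3/2·(g−p) = 3/2·(12,-12) = (18.0000,-18.0000)
o1: d²=157 > ρ²=52 → inactive
o2: d²=85 > ρ²=52 → inactive
o3: d²=185 > ρ²=52 → inactive
o4: d²=13 ≤ ρ²=52; F_rep = 22·(-3,2)/13² = (-0.3905,0.2604)
F = F_att + ΣF_rep = (17.6095,-17.7396)
p' = p + 1/5·F = (1.5219,-0.5479)

Fx=17.6095 Fy=-17.7396 x'=1.5219 y'=-0.5479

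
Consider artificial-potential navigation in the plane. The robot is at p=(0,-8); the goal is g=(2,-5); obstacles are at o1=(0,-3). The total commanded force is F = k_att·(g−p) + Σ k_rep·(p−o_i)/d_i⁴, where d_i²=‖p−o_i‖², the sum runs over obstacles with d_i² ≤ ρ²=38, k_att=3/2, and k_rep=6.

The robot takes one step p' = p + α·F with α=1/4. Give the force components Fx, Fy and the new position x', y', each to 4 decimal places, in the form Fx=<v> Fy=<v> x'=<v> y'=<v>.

F_att = 3/2·(g−p) = 3/2·(2,3) = (3.0000,4.5000)
o1: d²=25 ≤ ρ²=38; F_rep = 6·(0,-5)/25² = (0.0000,-0.0480)
F = F_att + ΣF_rep = (3.0000,4.4520)
p' = p + 1/4·F = (0.7500,-6.8870)

Fx=3.0000 Fy=4.4520 x'=0.7500 y'=-6.8870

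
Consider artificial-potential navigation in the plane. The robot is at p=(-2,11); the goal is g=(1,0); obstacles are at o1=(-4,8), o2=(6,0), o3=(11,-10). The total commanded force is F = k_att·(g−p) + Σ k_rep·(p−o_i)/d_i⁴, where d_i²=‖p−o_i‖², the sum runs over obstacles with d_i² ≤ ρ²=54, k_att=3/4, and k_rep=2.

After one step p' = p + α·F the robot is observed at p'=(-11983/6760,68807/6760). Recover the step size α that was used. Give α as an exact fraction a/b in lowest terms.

α = 1/10

F_att = 3/4·(g−p) = 3/4·(3,-11) = (2.2500,-8.2500)
o1: d²=13 ≤ ρ²=54; F_rep = 2·(2,3)/13² = (0.0237,0.0355)
o2: d²=185 > ρ²=54 → inactive
o3: d²=610 > ρ²=54 → inactive
F = F_att + ΣF_rep = (2.2737,-8.2145)
Δp = p'−p = (0.2274,-0.8214); α = Δx/Fx = (1537/6760) / (1537/676) = 1/10
check: Δy/Fy = (-5553/6760) / (-5553/676) = 1/10 ✓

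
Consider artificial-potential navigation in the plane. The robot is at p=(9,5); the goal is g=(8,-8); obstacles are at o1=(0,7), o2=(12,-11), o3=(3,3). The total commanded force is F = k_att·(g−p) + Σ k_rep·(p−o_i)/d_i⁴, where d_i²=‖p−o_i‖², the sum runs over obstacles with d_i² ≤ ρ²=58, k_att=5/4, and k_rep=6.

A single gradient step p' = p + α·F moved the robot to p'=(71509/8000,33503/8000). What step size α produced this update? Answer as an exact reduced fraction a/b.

α = 1/20

F_att = 5/4·(g−p) = 5/4·(-1,-13) = (-1.2500,-16.2500)
o1: d²=85 > ρ²=58 → inactive
o2: d²=265 > ρ²=58 → inactive
o3: d²=40 ≤ ρ²=58; F_rep = 6·(6,2)/40² = (0.0225,0.0075)
F = F_att + ΣF_rep = (-1.2275,-16.2425)
Δp = p'−p = (-0.0614,-0.8121); α = Δx/Fx = (-491/8000) / (-491/400) = 1/20
check: Δy/Fy = (-6497/8000) / (-6497/400) = 1/20 ✓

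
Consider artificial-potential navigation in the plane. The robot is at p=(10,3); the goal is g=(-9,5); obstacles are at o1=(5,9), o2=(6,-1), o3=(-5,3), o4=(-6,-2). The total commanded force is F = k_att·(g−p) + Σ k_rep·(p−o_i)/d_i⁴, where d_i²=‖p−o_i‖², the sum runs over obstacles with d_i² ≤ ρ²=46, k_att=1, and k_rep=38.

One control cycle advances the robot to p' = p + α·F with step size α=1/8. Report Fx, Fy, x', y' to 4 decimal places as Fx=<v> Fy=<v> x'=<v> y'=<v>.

F_att = 1·(g−p) = 1·(-19,2) = (-19.0000,2.0000)
o1: d²=61 > ρ²=46 → inactive
o2: d²=32 ≤ ρ²=46; F_rep = 38·(4,4)/32² = (0.1484,0.1484)
o3: d²=225 > ρ²=46 → inactive
o4: d²=281 > ρ²=46 → inactive
F = F_att + ΣF_rep = (-18.8516,2.1484)
p' = p + 1/8·F = (7.6436,3.2686)

Fx=-18.8516 Fy=2.1484 x'=7.6436 y'=3.2686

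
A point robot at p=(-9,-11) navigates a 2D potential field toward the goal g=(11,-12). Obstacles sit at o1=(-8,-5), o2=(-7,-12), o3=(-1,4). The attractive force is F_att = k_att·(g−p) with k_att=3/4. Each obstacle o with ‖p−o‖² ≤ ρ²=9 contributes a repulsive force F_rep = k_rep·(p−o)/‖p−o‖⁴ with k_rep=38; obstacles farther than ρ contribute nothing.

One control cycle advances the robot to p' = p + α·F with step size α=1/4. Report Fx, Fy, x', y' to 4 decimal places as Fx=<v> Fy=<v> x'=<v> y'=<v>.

Fx=11.9600 Fy=0.7700 x'=-6.0100 y'=-10.8075

F_att = 3/4·(g−p) = 3/4·(20,-1) = (15.0000,-0.7500)
o1: d²=37 > ρ²=9 → inactive
o2: d²=5 ≤ ρ²=9; F_rep = 38·(-2,1)/5² = (-3.0400,1.5200)
o3: d²=289 > ρ²=9 → inactive
F = F_att + ΣF_rep = (11.9600,0.7700)
p' = p + 1/4·F = (-6.0100,-10.8075)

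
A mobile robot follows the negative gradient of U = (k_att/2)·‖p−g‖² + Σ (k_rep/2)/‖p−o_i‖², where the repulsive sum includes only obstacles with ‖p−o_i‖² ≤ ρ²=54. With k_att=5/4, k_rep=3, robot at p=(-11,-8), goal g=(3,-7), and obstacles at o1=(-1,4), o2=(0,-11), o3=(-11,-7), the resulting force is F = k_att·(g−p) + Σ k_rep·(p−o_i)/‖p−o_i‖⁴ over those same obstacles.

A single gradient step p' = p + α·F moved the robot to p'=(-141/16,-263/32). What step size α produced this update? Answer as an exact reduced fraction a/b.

F_att = 5/4·(g−p) = 5/4·(14,1) = (17.5000,1.2500)
o1: d²=244 > ρ²=54 → inactive
o2: d²=130 > ρ²=54 → inactive
o3: d²=1 ≤ ρ²=54; F_rep = 3·(0,-1)/1² = (0.0000,-3.0000)
F = F_att + ΣF_rep = (17.5000,-1.7500)
Δp = p'−p = (2.1875,-0.2188); α = Δx/Fx = (35/16) / (35/2) = 1/8
check: Δy/Fy = (-7/32) / (-7/4) = 1/8 ✓

α = 1/8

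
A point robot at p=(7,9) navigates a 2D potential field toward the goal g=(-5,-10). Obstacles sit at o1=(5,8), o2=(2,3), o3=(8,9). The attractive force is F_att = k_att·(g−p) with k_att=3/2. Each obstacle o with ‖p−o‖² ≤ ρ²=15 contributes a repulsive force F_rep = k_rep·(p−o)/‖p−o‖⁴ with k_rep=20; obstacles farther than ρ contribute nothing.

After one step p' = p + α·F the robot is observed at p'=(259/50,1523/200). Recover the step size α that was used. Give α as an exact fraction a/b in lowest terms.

α = 1/20

F_att = 3/2·(g−p) = 3/2·(-12,-19) = (-18.0000,-28.5000)
o1: d²=5 ≤ ρ²=15; F_rep = 20·(2,1)/5² = (1.6000,0.8000)
o2: d²=61 > ρ²=15 → inactive
o3: d²=1 ≤ ρ²=15; F_rep = 20·(-1,0)/1² = (-20.0000,0.0000)
F = F_att + ΣF_rep = (-36.4000,-27.7000)
Δp = p'−p = (-1.8200,-1.3850); α = Δx/Fx = (-91/50) / (-182/5) = 1/20
check: Δy/Fy = (-277/200) / (-277/10) = 1/20 ✓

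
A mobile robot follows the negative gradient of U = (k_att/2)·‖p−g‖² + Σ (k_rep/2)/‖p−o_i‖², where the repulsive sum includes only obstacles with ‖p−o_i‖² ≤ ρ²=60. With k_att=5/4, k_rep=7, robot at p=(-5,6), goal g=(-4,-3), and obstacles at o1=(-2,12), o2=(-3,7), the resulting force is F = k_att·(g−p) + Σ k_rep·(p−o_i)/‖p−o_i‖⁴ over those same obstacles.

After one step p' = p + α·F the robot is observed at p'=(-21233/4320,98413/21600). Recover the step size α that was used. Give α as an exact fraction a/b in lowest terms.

F_att = 5/4·(g−p) = 5/4·(1,-9) = (1.2500,-11.2500)
o1: d²=45 ≤ ρ²=60; F_rep = 7·(-3,-6)/45² = (-0.0104,-0.0207)
o2: d²=5 ≤ ρ²=60; F_rep = 7·(-2,-1)/5² = (-0.5600,-0.2800)
F = F_att + ΣF_rep = (0.6796,-11.5507)
Δp = p'−p = (0.0850,-1.4438); α = Δx/Fx = (367/4320) / (367/540) = 1/8
check: Δy/Fy = (-31187/21600) / (-31187/2700) = 1/8 ✓

α = 1/8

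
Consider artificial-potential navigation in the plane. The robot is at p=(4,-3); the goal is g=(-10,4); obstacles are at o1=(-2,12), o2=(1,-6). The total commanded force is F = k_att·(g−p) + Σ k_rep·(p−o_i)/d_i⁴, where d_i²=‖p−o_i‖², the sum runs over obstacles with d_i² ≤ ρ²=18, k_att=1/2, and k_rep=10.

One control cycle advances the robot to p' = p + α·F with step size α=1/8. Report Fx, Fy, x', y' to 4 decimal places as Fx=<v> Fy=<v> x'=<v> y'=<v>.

Fx=-6.9074 Fy=3.5926 x'=3.1366 y'=-2.5509

F_att = 1/2·(g−p) = 1/2·(-14,7) = (-7.0000,3.5000)
o1: d²=261 > ρ²=18 → inactive
o2: d²=18 ≤ ρ²=18; F_rep = 10·(3,3)/18² = (0.0926,0.0926)
F = F_att + ΣF_rep = (-6.9074,3.5926)
p' = p + 1/8·F = (3.1366,-2.5509)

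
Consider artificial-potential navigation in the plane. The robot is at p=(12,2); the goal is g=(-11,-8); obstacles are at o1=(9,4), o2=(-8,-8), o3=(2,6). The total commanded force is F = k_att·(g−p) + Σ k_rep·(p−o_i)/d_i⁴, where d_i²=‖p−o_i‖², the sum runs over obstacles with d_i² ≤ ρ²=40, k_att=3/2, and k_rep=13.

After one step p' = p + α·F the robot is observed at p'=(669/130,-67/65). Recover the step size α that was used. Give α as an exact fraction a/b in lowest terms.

α = 1/5

F_att = 3/2·(g−p) = 3/2·(-23,-10) = (-34.5000,-15.0000)
o1: d²=13 ≤ ρ²=40; F_rep = 13·(3,-2)/13² = (0.2308,-0.1538)
o2: d²=500 > ρ²=40 → inactive
o3: d²=116 > ρ²=40 → inactive
F = F_att + ΣF_rep = (-34.2692,-15.1538)
Δp = p'−p = (-6.8538,-3.0308); α = Δx/Fx = (-891/130) / (-891/26) = 1/5
check: Δy/Fy = (-197/65) / (-197/13) = 1/5 ✓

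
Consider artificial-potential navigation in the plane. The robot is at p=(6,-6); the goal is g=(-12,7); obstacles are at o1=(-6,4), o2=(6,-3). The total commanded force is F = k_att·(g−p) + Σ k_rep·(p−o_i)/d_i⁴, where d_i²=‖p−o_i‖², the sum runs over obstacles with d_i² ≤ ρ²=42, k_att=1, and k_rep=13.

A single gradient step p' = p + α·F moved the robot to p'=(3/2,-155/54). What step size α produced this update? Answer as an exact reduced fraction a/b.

F_att = 1·(g−p) = 1·(-18,13) = (-18.0000,13.0000)
o1: d²=244 > ρ²=42 → inactive
o2: d²=9 ≤ ρ²=42; F_rep = 13·(0,-3)/9² = (0.0000,-0.4815)
F = F_att + ΣF_rep = (-18.0000,12.5185)
Δp = p'−p = (-4.5000,3.1296); α = Δx/Fx = (-9/2) / (-18) = 1/4
check: Δy/Fy = (169/54) / (338/27) = 1/4 ✓

α = 1/4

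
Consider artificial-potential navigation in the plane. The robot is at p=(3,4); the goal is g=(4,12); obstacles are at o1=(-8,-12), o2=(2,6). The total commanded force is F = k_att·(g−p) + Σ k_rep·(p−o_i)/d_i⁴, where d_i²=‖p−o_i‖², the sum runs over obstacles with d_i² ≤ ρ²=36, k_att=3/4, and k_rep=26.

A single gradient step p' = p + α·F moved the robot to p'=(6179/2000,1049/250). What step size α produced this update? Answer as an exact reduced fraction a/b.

α = 1/20

F_att = 3/4·(g−p) = 3/4·(1,8) = (0.7500,6.0000)
o1: d²=377 > ρ²=36 → inactive
o2: d²=5 ≤ ρ²=36; F_rep = 26·(1,-2)/5² = (1.0400,-2.0800)
F = F_att + ΣF_rep = (1.7900,3.9200)
Δp = p'−p = (0.0895,0.1960); α = Δx/Fx = (179/2000) / (179/100) = 1/20
check: Δy/Fy = (49/250) / (98/25) = 1/20 ✓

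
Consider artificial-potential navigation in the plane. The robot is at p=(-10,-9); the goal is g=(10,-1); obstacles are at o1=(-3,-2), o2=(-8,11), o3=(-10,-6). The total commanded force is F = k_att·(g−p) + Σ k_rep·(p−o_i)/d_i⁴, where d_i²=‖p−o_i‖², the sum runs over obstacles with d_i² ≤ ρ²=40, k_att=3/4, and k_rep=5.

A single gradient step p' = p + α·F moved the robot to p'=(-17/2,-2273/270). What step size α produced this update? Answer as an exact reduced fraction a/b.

F_att = 3/4·(g−p) = 3/4·(20,8) = (15.0000,6.0000)
o1: d²=98 > ρ²=40 → inactive
o2: d²=404 > ρ²=40 → inactive
o3: d²=9 ≤ ρ²=40; F_rep = 5·(0,-3)/9² = (0.0000,-0.1852)
F = F_att + ΣF_rep = (15.0000,5.8148)
Δp = p'−p = (1.5000,0.5815); α = Δx/Fx = (3/2) / (15) = 1/10
check: Δy/Fy = (157/270) / (157/27) = 1/10 ✓

α = 1/10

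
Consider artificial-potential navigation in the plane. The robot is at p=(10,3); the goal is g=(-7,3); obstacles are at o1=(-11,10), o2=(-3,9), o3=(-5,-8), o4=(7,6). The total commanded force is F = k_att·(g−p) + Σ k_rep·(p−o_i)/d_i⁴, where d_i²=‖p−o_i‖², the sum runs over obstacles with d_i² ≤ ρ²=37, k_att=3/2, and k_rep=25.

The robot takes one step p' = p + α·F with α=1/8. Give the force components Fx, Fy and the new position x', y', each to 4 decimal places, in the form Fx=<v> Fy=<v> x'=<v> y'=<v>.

Fx=-25.2685 Fy=-0.2315 x'=6.8414 y'=2.9711

F_att = 3/2·(g−p) = 3/2·(-17,0) = (-25.5000,0.0000)
o1: d²=490 > ρ²=37 → inactive
o2: d²=205 > ρ²=37 → inactive
o3: d²=346 > ρ²=37 → inactive
o4: d²=18 ≤ ρ²=37; F_rep = 25·(3,-3)/18² = (0.2315,-0.2315)
F = F_att + ΣF_rep = (-25.2685,-0.2315)
p' = p + 1/8·F = (6.8414,2.9711)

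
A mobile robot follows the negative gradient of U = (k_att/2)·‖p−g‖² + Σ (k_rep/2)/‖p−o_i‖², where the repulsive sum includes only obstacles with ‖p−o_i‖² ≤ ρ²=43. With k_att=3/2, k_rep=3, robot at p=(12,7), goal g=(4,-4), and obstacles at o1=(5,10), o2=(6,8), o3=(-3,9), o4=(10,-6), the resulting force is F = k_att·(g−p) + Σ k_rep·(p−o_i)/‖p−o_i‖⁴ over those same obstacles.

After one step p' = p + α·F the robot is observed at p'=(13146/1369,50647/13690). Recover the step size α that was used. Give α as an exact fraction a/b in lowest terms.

F_att = 3/2·(g−p) = 3/2·(-8,-11) = (-12.0000,-16.5000)
o1: d²=58 > ρ²=43 → inactive
o2: d²=37 ≤ ρ²=43; F_rep = 3·(6,-1)/37² = (0.0131,-0.0022)
o3: d²=229 > ρ²=43 → inactive
o4: d²=173 > ρ²=43 → inactive
F = F_att + ΣF_rep = (-11.9869,-16.5022)
Δp = p'−p = (-2.3974,-3.3004); α = Δx/Fx = (-3282/1369) / (-16410/1369) = 1/5
check: Δy/Fy = (-45183/13690) / (-45183/2738) = 1/5 ✓

α = 1/5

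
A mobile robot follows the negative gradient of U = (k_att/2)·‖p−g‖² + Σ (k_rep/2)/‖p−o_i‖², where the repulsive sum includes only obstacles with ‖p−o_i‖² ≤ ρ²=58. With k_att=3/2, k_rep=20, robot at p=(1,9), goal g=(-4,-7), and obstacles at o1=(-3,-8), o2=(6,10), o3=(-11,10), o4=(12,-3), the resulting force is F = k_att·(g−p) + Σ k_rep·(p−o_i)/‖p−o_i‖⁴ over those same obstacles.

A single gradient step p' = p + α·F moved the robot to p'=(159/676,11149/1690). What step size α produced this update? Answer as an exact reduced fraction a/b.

α = 1/10

F_att = 3/2·(g−p) = 3/2·(-5,-16) = (-7.5000,-24.0000)
o1: d²=305 > ρ²=58 → inactive
o2: d²=26 ≤ ρ²=58; F_rep = 20·(-5,-1)/26² = (-0.1479,-0.0296)
o3: d²=145 > ρ²=58 → inactive
o4: d²=265 > ρ²=58 → inactive
F = F_att + ΣF_rep = (-7.6479,-24.0296)
Δp = p'−p = (-0.7648,-2.4030); α = Δx/Fx = (-517/676) / (-2585/338) = 1/10
check: Δy/Fy = (-4061/1690) / (-4061/169) = 1/10 ✓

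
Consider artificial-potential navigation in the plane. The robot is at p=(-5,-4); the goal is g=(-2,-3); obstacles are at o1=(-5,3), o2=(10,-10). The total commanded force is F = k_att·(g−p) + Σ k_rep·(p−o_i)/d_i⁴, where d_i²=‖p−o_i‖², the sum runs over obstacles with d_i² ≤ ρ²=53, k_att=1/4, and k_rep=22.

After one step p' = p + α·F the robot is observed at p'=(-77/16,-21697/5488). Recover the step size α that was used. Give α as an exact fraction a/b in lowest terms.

α = 1/4

F_att = 1/4·(g−p) = 1/4·(3,1) = (0.7500,0.2500)
o1: d²=49 ≤ ρ²=53; F_rep = 22·(0,-7)/49² = (0.0000,-0.0641)
o2: d²=261 > ρ²=53 → inactive
F = F_att + ΣF_rep = (0.7500,0.1859)
Δp = p'−p = (0.1875,0.0465); α = Δx/Fx = (3/16) / (3/4) = 1/4
check: Δy/Fy = (255/5488) / (255/1372) = 1/4 ✓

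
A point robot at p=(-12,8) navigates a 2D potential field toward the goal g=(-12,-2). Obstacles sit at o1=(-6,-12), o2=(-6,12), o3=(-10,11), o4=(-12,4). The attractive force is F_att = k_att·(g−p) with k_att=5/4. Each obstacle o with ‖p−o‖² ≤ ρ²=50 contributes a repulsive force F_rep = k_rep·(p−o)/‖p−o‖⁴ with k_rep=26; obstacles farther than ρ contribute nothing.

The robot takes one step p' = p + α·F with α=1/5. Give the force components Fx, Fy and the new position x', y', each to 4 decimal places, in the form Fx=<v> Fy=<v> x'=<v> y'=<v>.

F_att = 5/4·(g−p) = 5/4·(0,-10) = (0.0000,-12.5000)
o1: d²=436 > ρ²=50 → inactive
o2: d²=52 > ρ²=50 → inactive
o3: d²=13 ≤ ρ²=50; F_rep = 26·(-2,-3)/13² = (-0.3077,-0.4615)
o4: d²=16 ≤ ρ²=50; F_rep = 26·(0,4)/16² = (0.0000,0.4062)
F = F_att + ΣF_rep = (-0.3077,-12.5553)
p' = p + 1/5·F = (-12.0615,5.4889)

Fx=-0.3077 Fy=-12.5553 x'=-12.0615 y'=5.4889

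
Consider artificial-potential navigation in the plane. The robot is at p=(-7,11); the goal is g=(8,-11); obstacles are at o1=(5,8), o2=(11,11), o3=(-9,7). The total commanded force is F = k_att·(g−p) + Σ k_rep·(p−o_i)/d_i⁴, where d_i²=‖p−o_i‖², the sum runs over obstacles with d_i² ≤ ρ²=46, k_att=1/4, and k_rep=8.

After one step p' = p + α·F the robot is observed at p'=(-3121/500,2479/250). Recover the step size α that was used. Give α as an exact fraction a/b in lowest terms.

α = 1/5

F_att = 1/4·(g−p) = 1/4·(15,-22) = (3.7500,-5.5000)
o1: d²=153 > ρ²=46 → inactive
o2: d²=324 > ρ²=46 → inactive
o3: d²=20 ≤ ρ²=46; F_rep = 8·(2,4)/20² = (0.0400,0.0800)
F = F_att + ΣF_rep = (3.7900,-5.4200)
Δp = p'−p = (0.7580,-1.0840); α = Δx/Fx = (379/500) / (379/100) = 1/5
check: Δy/Fy = (-271/250) / (-271/50) = 1/5 ✓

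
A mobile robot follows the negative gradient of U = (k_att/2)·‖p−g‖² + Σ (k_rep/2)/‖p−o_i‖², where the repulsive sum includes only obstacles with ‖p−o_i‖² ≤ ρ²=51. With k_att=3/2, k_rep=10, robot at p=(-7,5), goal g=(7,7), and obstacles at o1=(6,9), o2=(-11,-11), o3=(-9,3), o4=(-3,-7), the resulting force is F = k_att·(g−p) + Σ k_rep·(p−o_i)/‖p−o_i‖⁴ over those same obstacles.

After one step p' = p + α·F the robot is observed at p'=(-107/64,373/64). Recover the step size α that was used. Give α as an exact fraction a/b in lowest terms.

α = 1/4

F_att = 3/2·(g−p) = 3/2·(14,2) = (21.0000,3.0000)
o1: d²=185 > ρ²=51 → inactive
o2: d²=272 > ρ²=51 → inactive
o3: d²=8 ≤ ρ²=51; F_rep = 10·(2,2)/8² = (0.3125,0.3125)
o4: d²=160 > ρ²=51 → inactive
F = F_att + ΣF_rep = (21.3125,3.3125)
Δp = p'−p = (5.3281,0.8281); α = Δx/Fx = (341/64) / (341/16) = 1/4
check: Δy/Fy = (53/64) / (53/16) = 1/4 ✓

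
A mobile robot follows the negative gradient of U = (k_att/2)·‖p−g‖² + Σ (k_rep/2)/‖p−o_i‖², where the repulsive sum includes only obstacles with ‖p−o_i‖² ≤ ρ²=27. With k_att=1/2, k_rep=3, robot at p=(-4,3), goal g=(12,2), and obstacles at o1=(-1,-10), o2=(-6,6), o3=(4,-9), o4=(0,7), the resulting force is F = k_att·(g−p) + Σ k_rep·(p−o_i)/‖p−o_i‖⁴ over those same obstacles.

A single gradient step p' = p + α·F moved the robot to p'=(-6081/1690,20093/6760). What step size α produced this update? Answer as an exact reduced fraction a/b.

F_att = 1/2·(g−p) = 1/2·(16,-1) = (8.0000,-0.5000)
o1: d²=178 > ρ²=27 → inactive
o2: d²=13 ≤ ρ²=27; F_rep = 3·(2,-3)/13² = (0.0355,-0.0533)
o3: d²=208 > ρ²=27 → inactive
o4: d²=32 > ρ²=27 → inactive
F = F_att + ΣF_rep = (8.0355,-0.5533)
Δp = p'−p = (0.4018,-0.0277); α = Δx/Fx = (679/1690) / (1358/169) = 1/20
check: Δy/Fy = (-187/6760) / (-187/338) = 1/20 ✓

α = 1/20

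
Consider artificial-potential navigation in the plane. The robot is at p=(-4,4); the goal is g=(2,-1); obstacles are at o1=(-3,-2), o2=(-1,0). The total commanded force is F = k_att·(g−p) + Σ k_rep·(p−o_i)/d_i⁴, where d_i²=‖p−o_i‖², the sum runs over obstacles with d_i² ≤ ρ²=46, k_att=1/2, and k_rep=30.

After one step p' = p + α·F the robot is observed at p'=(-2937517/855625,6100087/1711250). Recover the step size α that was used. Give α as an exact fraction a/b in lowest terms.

F_att = 1/2·(g−p) = 1/2·(6,-5) = (3.0000,-2.5000)
o1: d²=37 ≤ ρ²=46; F_rep = 30·(-1,6)/37² = (-0.0219,0.1315)
o2: d²=25 ≤ ρ²=46; F_rep = 30·(-3,4)/25² = (-0.1440,0.1920)
F = F_att + ΣF_rep = (2.8341,-2.1765)
Δp = p'−p = (0.5668,-0.4353); α = Δx/Fx = (484983/855625) / (484983/171125) = 1/5
check: Δy/Fy = (-744913/1711250) / (-744913/342250) = 1/5 ✓

α = 1/5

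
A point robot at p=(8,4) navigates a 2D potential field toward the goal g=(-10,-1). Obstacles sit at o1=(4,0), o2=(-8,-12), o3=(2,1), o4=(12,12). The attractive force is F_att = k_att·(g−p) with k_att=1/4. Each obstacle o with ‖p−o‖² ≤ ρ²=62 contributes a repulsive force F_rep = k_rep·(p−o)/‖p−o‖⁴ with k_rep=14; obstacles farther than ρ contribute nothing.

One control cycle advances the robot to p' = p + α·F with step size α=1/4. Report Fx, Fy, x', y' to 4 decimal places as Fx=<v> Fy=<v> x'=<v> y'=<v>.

F_att = 1/4·(g−p) = 1/4·(-18,-5) = (-4.5000,-1.2500)
o1: d²=32 ≤ ρ²=62; F_rep = 14·(4,4)/32² = (0.0547,0.0547)
o2: d²=512 > ρ²=62 → inactive
o3: d²=45 ≤ ρ²=62; F_rep = 14·(6,3)/45² = (0.0415,0.0207)
o4: d²=80 > ρ²=62 → inactive
F = F_att + ΣF_rep = (-4.4038,-1.1746)
p' = p + 1/4·F = (6.8990,3.7064)

Fx=-4.4038 Fy=-1.1746 x'=6.8990 y'=3.7064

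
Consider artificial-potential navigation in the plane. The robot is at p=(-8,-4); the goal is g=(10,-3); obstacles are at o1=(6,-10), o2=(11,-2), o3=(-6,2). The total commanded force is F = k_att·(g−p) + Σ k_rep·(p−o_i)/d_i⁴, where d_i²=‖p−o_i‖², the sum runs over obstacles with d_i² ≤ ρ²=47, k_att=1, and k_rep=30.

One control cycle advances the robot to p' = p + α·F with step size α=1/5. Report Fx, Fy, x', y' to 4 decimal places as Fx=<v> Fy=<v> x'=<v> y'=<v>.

Fx=17.9625 Fy=0.8875 x'=-4.4075 y'=-3.8225

F_att = 1·(g−p) = 1·(18,1) = (18.0000,1.0000)
o1: d²=232 > ρ²=47 → inactive
o2: d²=365 > ρ²=47 → inactive
o3: d²=40 ≤ ρ²=47; F_rep = 30·(-2,-6)/40² = (-0.0375,-0.1125)
F = F_att + ΣF_rep = (17.9625,0.8875)
p' = p + 1/5·F = (-4.4075,-3.8225)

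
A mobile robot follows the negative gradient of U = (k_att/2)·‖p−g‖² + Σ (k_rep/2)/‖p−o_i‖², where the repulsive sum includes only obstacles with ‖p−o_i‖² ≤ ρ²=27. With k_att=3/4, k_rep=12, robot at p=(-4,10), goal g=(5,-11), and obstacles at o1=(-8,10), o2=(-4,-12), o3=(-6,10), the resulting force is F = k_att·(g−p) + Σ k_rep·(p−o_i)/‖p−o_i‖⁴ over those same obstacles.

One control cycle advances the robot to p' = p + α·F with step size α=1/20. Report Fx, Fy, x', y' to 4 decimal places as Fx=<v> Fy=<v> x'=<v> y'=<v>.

Fx=8.4375 Fy=-15.7500 x'=-3.5781 y'=9.2125

F_att = 3/4·(g−p) = 3/4·(9,-21) = (6.7500,-15.7500)
o1: d²=16 ≤ ρ²=27; F_rep = 12·(4,0)/16² = (0.1875,0.0000)
o2: d²=484 > ρ²=27 → inactive
o3: d²=4 ≤ ρ²=27; F_rep = 12·(2,0)/4² = (1.5000,0.0000)
F = F_att + ΣF_rep = (8.4375,-15.7500)
p' = p + 1/20·F = (-3.5781,9.2125)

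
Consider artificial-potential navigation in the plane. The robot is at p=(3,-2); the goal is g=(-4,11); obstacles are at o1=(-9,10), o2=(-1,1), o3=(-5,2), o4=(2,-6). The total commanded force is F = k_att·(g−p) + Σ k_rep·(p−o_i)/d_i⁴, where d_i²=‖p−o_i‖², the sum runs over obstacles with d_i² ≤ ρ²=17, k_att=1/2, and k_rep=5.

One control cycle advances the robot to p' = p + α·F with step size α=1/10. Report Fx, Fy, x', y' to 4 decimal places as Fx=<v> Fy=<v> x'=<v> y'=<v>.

Fx=-3.4827 Fy=6.5692 x'=2.6517 y'=-1.3431

F_att = 1/2·(g−p) = 1/2·(-7,13) = (-3.5000,6.5000)
o1: d²=288 > ρ²=17 → inactive
o2: d²=25 > ρ²=17 → inactive
o3: d²=80 > ρ²=17 → inactive
o4: d²=17 ≤ ρ²=17; F_rep = 5·(1,4)/17² = (0.0173,0.0692)
F = F_att + ΣF_rep = (-3.4827,6.5692)
p' = p + 1/10·F = (2.6517,-1.3431)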